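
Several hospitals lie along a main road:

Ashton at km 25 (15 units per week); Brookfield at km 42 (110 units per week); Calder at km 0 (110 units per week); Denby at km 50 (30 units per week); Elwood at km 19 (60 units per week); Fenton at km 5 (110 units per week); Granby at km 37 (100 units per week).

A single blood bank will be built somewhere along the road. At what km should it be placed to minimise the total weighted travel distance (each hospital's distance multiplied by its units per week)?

x = 19

For a sum of weighted absolute distances on a line, the optimum is the weighted median (not the mean). Total weight W = 535; half-weight = 267.5.
Sort by position and accumulate weight:
  km 0 (Calder, w=110) → cum 110
  km 5 (Fenton, w=110) → cum 220
  km 19 (Elwood, w=60) → cum 280  ≥ 267.5 → median here
  km 25 (Ashton, w=15) → cum 295
  km 37 (Granby, w=100) → cum 395
  km 42 (Brookfield, w=110) → cum 505
  km 50 (Denby, w=30) → cum 535
Optimal location: km 19.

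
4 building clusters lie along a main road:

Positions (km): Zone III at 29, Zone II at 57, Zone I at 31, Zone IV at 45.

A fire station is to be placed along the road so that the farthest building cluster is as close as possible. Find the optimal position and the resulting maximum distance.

The 1-center on a line is the midpoint of the two extreme points: leftmost at 29, rightmost at 57.
Optimal location = (29 + 57)/2 = 43; maximum distance = (57 − 29)/2 = 14.

location 43, max distance 14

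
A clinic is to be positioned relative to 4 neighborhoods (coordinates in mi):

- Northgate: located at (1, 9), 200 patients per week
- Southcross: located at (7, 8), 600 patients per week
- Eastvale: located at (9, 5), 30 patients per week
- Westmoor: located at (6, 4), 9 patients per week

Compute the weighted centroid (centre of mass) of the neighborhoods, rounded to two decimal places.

(5.63, 8.09)

The minimiser of Σwᵢ‖p−pᵢ‖² is the weighted centroid p* = (Σwᵢpᵢ)/(Σwᵢ).
Σwᵢ = 839.
Σwᵢxᵢ = 200·1 + 600·7 + 30·9 + 9·6 = 4724.
Σwᵢyᵢ = 200·9 + 600·8 + 30·5 + 9·4 = 6786.
x* = 4724/839 = 5.63, y* = 6786/839 = 8.09.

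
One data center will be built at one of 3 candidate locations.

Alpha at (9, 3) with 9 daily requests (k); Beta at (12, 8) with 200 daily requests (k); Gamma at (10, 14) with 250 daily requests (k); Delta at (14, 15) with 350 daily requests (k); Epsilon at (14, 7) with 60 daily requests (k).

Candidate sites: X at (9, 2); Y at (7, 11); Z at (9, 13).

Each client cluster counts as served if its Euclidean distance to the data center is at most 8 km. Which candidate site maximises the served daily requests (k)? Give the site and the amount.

Coverage radius r = 8 km; a point is covered iff (Δx)²+(Δy)² ≤ 8² = 64.
  X (9, 2): covers {Alpha, Beta, Epsilon} → 269
  Y (7, 11): covers {Beta, Gamma} → 450
  Z (9, 13): covers {Beta, Gamma, Delta, Epsilon} → 860
Maximum coverage at Z: 860 daily requests (k).

Z, covering 860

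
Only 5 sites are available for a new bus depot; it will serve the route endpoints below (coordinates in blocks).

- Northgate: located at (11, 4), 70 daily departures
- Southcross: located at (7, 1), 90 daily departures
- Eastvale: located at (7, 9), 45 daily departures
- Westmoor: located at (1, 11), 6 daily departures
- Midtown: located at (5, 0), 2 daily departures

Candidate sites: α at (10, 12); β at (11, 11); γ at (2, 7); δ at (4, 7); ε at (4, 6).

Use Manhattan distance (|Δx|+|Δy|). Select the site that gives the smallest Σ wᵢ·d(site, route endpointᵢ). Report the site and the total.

Total weighted distance at each candidate:
  α (10, 12): total = 2254
  β (11, 11): total = 2114
  γ (2, 7): total = 2195
  δ (4, 7): total = 1793
  ε (4, 6): total = 1682
Minimum is at ε with total 1682 blocks.

ε, total 1682 blocks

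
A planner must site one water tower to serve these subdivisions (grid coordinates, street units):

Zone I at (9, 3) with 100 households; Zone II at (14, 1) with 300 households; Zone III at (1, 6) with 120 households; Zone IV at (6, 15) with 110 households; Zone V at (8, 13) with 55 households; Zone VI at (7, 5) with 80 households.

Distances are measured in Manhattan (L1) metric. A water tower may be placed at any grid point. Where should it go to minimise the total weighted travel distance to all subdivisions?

Manhattan distance separates: Σwᵢ(|x−xᵢ|+|y−yᵢ|) = Σwᵢ|x−xᵢ| + Σwᵢ|y−yᵢ|, so x and y are optimised independently as 1-D weighted medians.
Total weight W = 765; half = 382.5.
x-coordinate, sorted with cumulative weight:
  x=1 (Zone III, w=120) cum 120
  x=6 (Zone IV, w=110) cum 230
  x=7 (Zone VI, w=80) cum 310
  x=8 (Zone V, w=55) cum 365
  x=9 (Zone I, w=100) cum 465  ← median
  x=14 (Zone II, w=300) cum 765
⇒ x* = 9
y-coordinate, sorted with cumulative weight:
  y=1 (Zone II, w=300) cum 300
  y=3 (Zone I, w=100) cum 400  ← median
  y=5 (Zone VI, w=80) cum 480
  y=6 (Zone III, w=120) cum 600
  y=13 (Zone V, w=55) cum 655
  y=15 (Zone IV, w=110) cum 765
⇒ y* = 3

(9, 3)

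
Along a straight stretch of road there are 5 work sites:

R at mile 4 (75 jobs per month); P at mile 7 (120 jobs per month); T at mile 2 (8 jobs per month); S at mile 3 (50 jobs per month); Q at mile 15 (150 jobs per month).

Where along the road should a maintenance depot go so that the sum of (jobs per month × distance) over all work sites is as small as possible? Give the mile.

x = 7

For a sum of weighted absolute distances on a line, the optimum is the weighted median (not the mean). Total weight W = 403; half-weight = 201.5.
Sort by position and accumulate weight:
  mile 2 (T, w=8) → cum 8
  mile 3 (S, w=50) → cum 58
  mile 4 (R, w=75) → cum 133
  mile 7 (P, w=120) → cum 253  ≥ 201.5 → median here
  mile 15 (Q, w=150) → cum 403
Optimal location: mile 7.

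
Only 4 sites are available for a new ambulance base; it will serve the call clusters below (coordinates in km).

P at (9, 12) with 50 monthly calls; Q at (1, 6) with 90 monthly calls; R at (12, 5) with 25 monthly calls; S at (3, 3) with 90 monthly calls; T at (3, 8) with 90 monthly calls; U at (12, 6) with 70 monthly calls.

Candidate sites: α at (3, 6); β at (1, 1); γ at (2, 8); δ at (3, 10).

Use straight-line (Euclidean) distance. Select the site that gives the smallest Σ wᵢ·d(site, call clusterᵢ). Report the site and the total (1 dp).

α, total 1910.6 km

Total weighted distance at each candidate:
  α (3, 6): total = 1910.6
  β (1, 1): total = 3178.3
  γ (2, 8): total = 2128.1
  δ (3, 10): total = 2475.5
Minimum is at α with total 1910.6 km.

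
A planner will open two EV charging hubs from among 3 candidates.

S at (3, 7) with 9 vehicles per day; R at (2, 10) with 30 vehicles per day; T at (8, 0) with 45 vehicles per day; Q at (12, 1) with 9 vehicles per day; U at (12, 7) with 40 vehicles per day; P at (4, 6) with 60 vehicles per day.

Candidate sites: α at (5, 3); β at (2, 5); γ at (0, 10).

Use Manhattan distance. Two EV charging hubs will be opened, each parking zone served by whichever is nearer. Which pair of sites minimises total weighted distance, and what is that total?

Evaluate every pair (each demand assigned to the nearer of the two):
  {α, γ}: total = 1145
  {α, β}: total = 1148
  {β, γ}: total = 1368
Best pair: {α, γ} with total 1145.

{α, γ}, total 1145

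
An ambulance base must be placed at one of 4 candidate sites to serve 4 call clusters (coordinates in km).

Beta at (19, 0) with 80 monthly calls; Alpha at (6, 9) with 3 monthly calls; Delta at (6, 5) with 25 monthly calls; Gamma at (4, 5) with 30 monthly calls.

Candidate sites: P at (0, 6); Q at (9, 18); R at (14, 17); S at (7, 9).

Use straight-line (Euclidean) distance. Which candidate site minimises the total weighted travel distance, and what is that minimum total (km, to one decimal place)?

Total weighted distance at each candidate:
  P (0, 6): total = 1889.9
  Q (9, 18): total = 2427.2
  R (14, 17): total = 2280.7
  S (7, 9): total = 1456.1
Minimum is at S with total 1456.1 km.

S, total 1456.1 km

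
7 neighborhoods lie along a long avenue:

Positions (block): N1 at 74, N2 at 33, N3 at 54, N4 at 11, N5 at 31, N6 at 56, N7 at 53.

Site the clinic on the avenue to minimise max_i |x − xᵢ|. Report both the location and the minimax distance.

location 42.5, max distance 31.5

The 1-center on a line is the midpoint of the two extreme points: leftmost at 11, rightmost at 74.
Optimal location = (11 + 74)/2 = 42.5; maximum distance = (74 − 11)/2 = 31.5.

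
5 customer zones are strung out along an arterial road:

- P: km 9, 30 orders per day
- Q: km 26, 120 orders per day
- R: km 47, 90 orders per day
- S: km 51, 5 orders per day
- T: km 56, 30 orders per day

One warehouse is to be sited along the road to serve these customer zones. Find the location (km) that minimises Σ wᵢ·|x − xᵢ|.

x = 26

For a sum of weighted absolute distances on a line, the optimum is the weighted median (not the mean). Total weight W = 275; half-weight = 137.5.
Sort by position and accumulate weight:
  km 9 (P, w=30) → cum 30
  km 26 (Q, w=120) → cum 150  ≥ 137.5 → median here
  km 47 (R, w=90) → cum 240
  km 51 (S, w=5) → cum 245
  km 56 (T, w=30) → cum 275
Optimal location: km 26.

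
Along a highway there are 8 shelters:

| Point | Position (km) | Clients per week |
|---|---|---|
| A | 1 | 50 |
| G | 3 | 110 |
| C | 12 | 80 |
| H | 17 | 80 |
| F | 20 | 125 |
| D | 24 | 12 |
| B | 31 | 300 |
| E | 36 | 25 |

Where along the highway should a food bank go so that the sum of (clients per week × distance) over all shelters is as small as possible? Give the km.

For a sum of weighted absolute distances on a line, the optimum is the weighted median (not the mean). Total weight W = 782; half-weight = 391.
Sort by position and accumulate weight:
  km 1 (A, w=50) → cum 50
  km 3 (G, w=110) → cum 160
  km 12 (C, w=80) → cum 240
  km 17 (H, w=80) → cum 320
  km 20 (F, w=125) → cum 445  ≥ 391 → median here
  km 24 (D, w=12) → cum 457
  km 31 (B, w=300) → cum 757
  km 36 (E, w=25) → cum 782
Optimal location: km 20.

x = 20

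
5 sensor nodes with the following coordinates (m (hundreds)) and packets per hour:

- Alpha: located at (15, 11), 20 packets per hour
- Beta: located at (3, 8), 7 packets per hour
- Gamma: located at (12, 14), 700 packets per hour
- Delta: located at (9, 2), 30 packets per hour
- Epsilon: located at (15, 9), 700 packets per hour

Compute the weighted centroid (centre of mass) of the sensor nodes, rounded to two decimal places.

The minimiser of Σwᵢ‖p−pᵢ‖² is the weighted centroid p* = (Σwᵢpᵢ)/(Σwᵢ).
Σwᵢ = 1457.
Σwᵢxᵢ = 20·15 + 7·3 + 700·12 + 30·9 + 700·15 = 19491.
Σwᵢyᵢ = 20·11 + 7·8 + 700·14 + 30·2 + 700·9 = 16436.
x* = 19491/1457 = 13.38, y* = 16436/1457 = 11.28.

(13.38, 11.28)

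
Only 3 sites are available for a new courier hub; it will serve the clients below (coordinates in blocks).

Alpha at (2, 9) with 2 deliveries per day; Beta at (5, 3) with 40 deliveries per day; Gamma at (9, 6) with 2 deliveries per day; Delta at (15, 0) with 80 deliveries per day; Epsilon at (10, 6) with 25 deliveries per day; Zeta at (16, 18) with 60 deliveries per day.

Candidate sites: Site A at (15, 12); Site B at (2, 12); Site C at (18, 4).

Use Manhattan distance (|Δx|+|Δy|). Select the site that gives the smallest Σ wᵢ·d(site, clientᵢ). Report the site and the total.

Site C, total 2394 blocks

Total weighted distance at each candidate:
  Site A (15, 12): total = 2471
  Site B (2, 12): total = 4062
  Site C (18, 4): total = 2394
Minimum is at Site C with total 2394 blocks.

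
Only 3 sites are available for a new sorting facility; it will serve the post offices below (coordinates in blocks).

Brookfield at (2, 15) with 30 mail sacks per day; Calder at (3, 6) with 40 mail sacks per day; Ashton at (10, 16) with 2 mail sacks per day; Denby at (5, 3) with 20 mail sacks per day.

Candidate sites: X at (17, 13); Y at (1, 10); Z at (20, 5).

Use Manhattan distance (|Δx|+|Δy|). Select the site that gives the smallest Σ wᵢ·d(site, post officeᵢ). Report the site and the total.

Total weighted distance at each candidate:
  X (17, 13): total = 1810
  Y (1, 10): total = 670
  Z (20, 5): total = 1942
Minimum is at Y with total 670 blocks.

Y, total 670 blocks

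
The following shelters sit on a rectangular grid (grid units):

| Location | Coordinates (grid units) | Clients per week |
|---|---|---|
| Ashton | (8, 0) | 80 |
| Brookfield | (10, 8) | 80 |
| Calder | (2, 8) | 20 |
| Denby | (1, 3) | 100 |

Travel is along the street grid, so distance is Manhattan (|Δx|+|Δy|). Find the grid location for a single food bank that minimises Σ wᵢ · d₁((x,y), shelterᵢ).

Manhattan distance separates: Σwᵢ(|x−xᵢ|+|y−yᵢ|) = Σwᵢ|x−xᵢ| + Σwᵢ|y−yᵢ|, so x and y are optimised independently as 1-D weighted medians.
Total weight W = 280; half = 140.
x-coordinate, sorted with cumulative weight:
  x=1 (Denby, w=100) cum 100
  x=2 (Calder, w=20) cum 120
  x=8 (Ashton, w=80) cum 200  ← median
  x=10 (Brookfield, w=80) cum 280
⇒ x* = 8
y-coordinate, sorted with cumulative weight:
  y=0 (Ashton, w=80) cum 80
  y=3 (Denby, w=100) cum 180  ← median
  y=8 (Brookfield, w=80) cum 260
  y=8 (Calder, w=20) cum 280
⇒ y* = 3

(8, 3)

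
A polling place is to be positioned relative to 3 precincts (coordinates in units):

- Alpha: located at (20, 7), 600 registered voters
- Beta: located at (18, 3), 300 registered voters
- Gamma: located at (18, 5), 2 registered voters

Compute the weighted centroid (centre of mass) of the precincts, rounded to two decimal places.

(19.33, 5.67)

The minimiser of Σwᵢ‖p−pᵢ‖² is the weighted centroid p* = (Σwᵢpᵢ)/(Σwᵢ).
Σwᵢ = 902.
Σwᵢxᵢ = 600·20 + 300·18 + 2·18 = 17436.
Σwᵢyᵢ = 600·7 + 300·3 + 2·5 = 5110.
x* = 17436/902 = 19.33, y* = 5110/902 = 5.67.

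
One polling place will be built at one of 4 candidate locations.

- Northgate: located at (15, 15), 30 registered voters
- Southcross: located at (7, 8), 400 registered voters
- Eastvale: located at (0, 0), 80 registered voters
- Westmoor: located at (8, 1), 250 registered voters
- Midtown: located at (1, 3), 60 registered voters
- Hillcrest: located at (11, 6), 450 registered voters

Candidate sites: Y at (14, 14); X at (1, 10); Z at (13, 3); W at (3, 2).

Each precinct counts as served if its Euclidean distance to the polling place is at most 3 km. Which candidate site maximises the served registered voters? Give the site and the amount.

W, covering 60

Coverage radius r = 3 km; a point is covered iff (Δx)²+(Δy)² ≤ 3² = 9.
  Y (14, 14): covers {Northgate} → 30
  X (1, 10): covers {none} → 0
  Z (13, 3): covers {none} → 0
  W (3, 2): covers {Midtown} → 60
Maximum coverage at W: 60 registered voters.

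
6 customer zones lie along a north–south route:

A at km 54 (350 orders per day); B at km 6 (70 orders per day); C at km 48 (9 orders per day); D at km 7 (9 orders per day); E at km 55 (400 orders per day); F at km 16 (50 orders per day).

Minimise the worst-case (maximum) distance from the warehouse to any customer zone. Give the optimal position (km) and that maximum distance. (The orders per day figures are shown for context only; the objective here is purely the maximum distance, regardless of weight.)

The 1-center on a line is the midpoint of the two extreme points: leftmost at 6, rightmost at 55.
Optimal location = (6 + 55)/2 = 30.5; maximum distance = (55 − 6)/2 = 24.5.

location 30.5, max distance 24.5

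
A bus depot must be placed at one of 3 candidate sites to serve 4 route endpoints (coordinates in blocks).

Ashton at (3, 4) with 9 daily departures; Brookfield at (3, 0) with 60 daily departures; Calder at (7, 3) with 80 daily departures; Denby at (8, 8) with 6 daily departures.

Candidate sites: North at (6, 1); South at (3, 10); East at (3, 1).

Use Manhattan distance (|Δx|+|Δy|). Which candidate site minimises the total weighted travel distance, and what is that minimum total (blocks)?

Total weighted distance at each candidate:
  North (6, 1): total = 588
  South (3, 10): total = 1576
  East (3, 1): total = 639
Minimum is at North with total 588 blocks.

North, total 588 blocks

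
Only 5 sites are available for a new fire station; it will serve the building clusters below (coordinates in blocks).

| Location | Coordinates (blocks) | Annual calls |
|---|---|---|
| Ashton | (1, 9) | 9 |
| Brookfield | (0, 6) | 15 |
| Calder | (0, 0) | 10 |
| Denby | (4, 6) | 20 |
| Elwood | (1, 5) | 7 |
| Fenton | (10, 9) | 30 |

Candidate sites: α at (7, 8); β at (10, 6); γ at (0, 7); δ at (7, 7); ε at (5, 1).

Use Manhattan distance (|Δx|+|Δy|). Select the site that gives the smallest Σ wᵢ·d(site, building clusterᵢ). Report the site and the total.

γ, total 593 blocks

Total weighted distance at each candidate:
  α (7, 8): total = 631
  β (10, 6): total = 698
  γ (0, 7): total = 593
  δ (7, 7): total = 618
  ε (5, 1): total = 884
Minimum is at γ with total 593 blocks.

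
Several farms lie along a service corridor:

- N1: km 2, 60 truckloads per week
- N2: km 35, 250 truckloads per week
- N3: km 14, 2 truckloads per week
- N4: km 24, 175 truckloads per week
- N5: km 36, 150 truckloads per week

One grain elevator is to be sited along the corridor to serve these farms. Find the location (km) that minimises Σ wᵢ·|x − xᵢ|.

x = 35

For a sum of weighted absolute distances on a line, the optimum is the weighted median (not the mean). Total weight W = 637; half-weight = 318.5.
Sort by position and accumulate weight:
  km 2 (N1, w=60) → cum 60
  km 14 (N3, w=2) → cum 62
  km 24 (N4, w=175) → cum 237
  km 35 (N2, w=250) → cum 487  ≥ 318.5 → median here
  km 36 (N5, w=150) → cum 637
Optimal location: km 35.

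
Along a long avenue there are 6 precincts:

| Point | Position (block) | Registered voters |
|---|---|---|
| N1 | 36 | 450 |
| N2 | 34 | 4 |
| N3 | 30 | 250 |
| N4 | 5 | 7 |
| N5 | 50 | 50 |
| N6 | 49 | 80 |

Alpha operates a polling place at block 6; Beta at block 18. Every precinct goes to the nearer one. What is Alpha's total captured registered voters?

7

The indifferent point is the midpoint (6+18)/2 = 12; precincts left of it (closer to Alpha at 6) go to Alpha, those right go to Beta.
  N4 at 5 (w=7) → Alpha
  N3 at 30 (w=250) → Beta
  N2 at 34 (w=4) → Beta
  N1 at 36 (w=450) → Beta
  N6 at 49 (w=80) → Beta
  N5 at 50 (w=50) → Beta
Alpha captures 7; Beta captures 834.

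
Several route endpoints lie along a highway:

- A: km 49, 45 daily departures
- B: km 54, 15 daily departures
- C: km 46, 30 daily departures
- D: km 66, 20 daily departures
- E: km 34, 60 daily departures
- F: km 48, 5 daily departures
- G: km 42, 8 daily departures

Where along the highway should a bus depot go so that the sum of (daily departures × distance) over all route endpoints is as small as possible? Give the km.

For a sum of weighted absolute distances on a line, the optimum is the weighted median (not the mean). Total weight W = 183; half-weight = 91.5.
Sort by position and accumulate weight:
  km 34 (E, w=60) → cum 60
  km 42 (G, w=8) → cum 68
  km 46 (C, w=30) → cum 98  ≥ 91.5 → median here
  km 48 (F, w=5) → cum 103
  km 49 (A, w=45) → cum 148
  km 54 (B, w=15) → cum 163
  km 66 (D, w=20) → cum 183
Optimal location: km 46.

x = 46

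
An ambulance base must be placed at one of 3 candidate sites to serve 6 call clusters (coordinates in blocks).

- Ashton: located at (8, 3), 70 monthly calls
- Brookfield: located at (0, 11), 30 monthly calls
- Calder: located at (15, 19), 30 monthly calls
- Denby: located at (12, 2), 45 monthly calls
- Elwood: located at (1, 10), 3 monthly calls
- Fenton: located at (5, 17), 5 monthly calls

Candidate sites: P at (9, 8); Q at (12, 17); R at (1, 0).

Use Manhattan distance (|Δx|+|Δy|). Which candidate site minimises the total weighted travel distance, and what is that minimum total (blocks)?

P, total 1790 blocks

Total weighted distance at each candidate:
  P (9, 8): total = 1790
  Q (12, 17): total = 2714
  R (1, 0): total = 2770
Minimum is at P with total 1790 blocks.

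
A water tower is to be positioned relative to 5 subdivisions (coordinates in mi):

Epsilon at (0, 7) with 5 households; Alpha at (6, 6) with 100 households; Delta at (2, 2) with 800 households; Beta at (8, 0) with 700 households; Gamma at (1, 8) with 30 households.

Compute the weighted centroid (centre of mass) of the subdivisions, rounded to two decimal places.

The minimiser of Σwᵢ‖p−pᵢ‖² is the weighted centroid p* = (Σwᵢpᵢ)/(Σwᵢ).
Σwᵢ = 1635.
Σwᵢxᵢ = 5·0 + 100·6 + 800·2 + 700·8 + 30·1 = 7830.
Σwᵢyᵢ = 5·7 + 100·6 + 800·2 + 700·0 + 30·8 = 2475.
x* = 7830/1635 = 4.79, y* = 2475/1635 = 1.51.

(4.79, 1.51)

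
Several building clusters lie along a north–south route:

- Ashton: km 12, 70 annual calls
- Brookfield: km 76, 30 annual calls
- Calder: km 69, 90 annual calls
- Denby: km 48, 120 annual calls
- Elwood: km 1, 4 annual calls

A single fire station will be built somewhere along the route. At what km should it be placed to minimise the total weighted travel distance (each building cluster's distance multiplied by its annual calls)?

For a sum of weighted absolute distances on a line, the optimum is the weighted median (not the mean). Total weight W = 314; half-weight = 157.
Sort by position and accumulate weight:
  km 1 (Elwood, w=4) → cum 4
  km 12 (Ashton, w=70) → cum 74
  km 48 (Denby, w=120) → cum 194  ≥ 157 → median here
  km 69 (Calder, w=90) → cum 284
  km 76 (Brookfield, w=30) → cum 314
Optimal location: km 48.

x = 48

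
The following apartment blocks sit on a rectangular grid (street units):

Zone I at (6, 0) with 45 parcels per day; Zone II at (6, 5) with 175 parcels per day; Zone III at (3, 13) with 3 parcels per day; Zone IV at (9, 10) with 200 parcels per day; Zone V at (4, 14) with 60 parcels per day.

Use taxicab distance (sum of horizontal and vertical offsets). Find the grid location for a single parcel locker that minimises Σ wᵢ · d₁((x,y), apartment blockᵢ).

Manhattan distance separates: Σwᵢ(|x−xᵢ|+|y−yᵢ|) = Σwᵢ|x−xᵢ| + Σwᵢ|y−yᵢ|, so x and y are optimised independently as 1-D weighted medians.
Total weight W = 483; half = 241.5.
x-coordinate, sorted with cumulative weight:
  x=3 (Zone III, w=3) cum 3
  x=4 (Zone V, w=60) cum 63
  x=6 (Zone I, w=45) cum 108
  x=6 (Zone II, w=175) cum 283  ← median
  x=9 (Zone IV, w=200) cum 483
⇒ x* = 6
y-coordinate, sorted with cumulative weight:
  y=0 (Zone I, w=45) cum 45
  y=5 (Zone II, w=175) cum 220
  y=10 (Zone IV, w=200) cum 420  ← median
  y=13 (Zone III, w=3) cum 423
  y=14 (Zone V, w=60) cum 483
⇒ y* = 10

(6, 10)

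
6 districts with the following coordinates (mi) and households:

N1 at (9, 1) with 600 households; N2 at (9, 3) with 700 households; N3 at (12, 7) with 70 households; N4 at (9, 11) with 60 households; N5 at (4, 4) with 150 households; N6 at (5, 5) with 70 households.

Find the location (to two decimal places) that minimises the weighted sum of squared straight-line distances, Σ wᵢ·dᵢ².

The minimiser of Σwᵢ‖p−pᵢ‖² is the weighted centroid p* = (Σwᵢpᵢ)/(Σwᵢ).
Σwᵢ = 1650.
Σwᵢxᵢ = 600·9 + 700·9 + 70·12 + 60·9 + 150·4 + 70·5 = 14030.
Σwᵢyᵢ = 600·1 + 700·3 + 70·7 + 60·11 + 150·4 + 70·5 = 4800.
x* = 14030/1650 = 8.50, y* = 4800/1650 = 2.91.

(8.50, 2.91)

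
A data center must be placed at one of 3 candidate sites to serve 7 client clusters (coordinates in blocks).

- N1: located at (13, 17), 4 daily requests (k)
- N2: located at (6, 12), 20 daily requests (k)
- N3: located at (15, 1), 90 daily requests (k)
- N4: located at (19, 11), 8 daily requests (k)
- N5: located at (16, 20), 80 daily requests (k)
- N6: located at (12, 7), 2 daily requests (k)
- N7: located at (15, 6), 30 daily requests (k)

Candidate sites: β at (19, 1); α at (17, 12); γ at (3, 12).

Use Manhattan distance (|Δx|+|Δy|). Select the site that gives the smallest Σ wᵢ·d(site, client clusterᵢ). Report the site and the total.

α, total 2430 blocks

Total weighted distance at each candidate:
  β (19, 1): total = 3064
  α (17, 12): total = 2430
  γ (3, 12): total = 4574
Minimum is at α with total 2430 blocks.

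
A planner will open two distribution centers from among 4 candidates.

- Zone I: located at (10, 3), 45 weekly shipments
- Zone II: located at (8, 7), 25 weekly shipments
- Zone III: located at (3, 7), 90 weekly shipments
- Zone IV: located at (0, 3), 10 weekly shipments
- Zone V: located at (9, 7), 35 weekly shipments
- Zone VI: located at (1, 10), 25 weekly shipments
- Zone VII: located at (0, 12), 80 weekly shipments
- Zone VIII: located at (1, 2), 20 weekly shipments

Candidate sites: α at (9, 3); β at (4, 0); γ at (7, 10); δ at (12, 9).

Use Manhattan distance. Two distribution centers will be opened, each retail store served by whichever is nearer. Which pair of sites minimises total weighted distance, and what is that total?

Evaluate every pair (each demand assigned to the nearer of the two):
  {α, γ}: total = 2055
  {β, γ}: total = 2350
  {γ, δ}: total = 2555
  {α, β}: total = 2805
  {α, δ}: total = 2980
  {β, δ}: total = 3075
Best pair: {α, γ} with total 2055.

{α, γ}, total 2055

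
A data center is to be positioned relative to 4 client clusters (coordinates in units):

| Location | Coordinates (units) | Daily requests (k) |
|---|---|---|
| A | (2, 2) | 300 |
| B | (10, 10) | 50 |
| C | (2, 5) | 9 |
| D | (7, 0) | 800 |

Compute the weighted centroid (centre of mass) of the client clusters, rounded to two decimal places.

(5.80, 0.99)

The minimiser of Σwᵢ‖p−pᵢ‖² is the weighted centroid p* = (Σwᵢpᵢ)/(Σwᵢ).
Σwᵢ = 1159.
Σwᵢxᵢ = 300·2 + 50·10 + 9·2 + 800·7 = 6718.
Σwᵢyᵢ = 300·2 + 50·10 + 9·5 + 800·0 = 1145.
x* = 6718/1159 = 5.80, y* = 1145/1159 = 0.99.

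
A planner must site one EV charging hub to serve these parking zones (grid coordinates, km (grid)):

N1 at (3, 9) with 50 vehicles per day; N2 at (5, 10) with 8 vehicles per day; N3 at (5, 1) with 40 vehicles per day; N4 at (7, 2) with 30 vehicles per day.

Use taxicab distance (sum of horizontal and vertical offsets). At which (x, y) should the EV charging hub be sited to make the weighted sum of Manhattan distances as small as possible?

Manhattan distance separates: Σwᵢ(|x−xᵢ|+|y−yᵢ|) = Σwᵢ|x−xᵢ| + Σwᵢ|y−yᵢ|, so x and y are optimised independently as 1-D weighted medians.
Total weight W = 128; half = 64.
x-coordinate, sorted with cumulative weight:
  x=3 (N1, w=50) cum 50
  x=5 (N2, w=8) cum 58
  x=5 (N3, w=40) cum 98  ← median
  x=7 (N4, w=30) cum 128
⇒ x* = 5
y-coordinate, sorted with cumulative weight:
  y=1 (N3, w=40) cum 40
  y=2 (N4, w=30) cum 70  ← median
  y=9 (N1, w=50) cum 120
  y=10 (N2, w=8) cum 128
⇒ y* = 2

(5, 2)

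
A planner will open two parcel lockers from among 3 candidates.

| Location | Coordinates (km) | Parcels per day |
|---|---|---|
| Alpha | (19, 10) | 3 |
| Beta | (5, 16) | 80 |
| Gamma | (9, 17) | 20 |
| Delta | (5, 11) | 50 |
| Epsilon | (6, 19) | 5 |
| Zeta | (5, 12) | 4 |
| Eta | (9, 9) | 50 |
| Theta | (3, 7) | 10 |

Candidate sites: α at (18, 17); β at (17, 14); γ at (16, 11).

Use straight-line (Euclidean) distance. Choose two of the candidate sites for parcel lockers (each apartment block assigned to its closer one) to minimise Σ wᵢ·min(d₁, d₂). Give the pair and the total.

Evaluate every pair (each demand assigned to the nearer of the two):
  {β, γ}: total = 2301.6
  {α, γ}: total = 2311.2
  {α, β}: total = 2513.3
Best pair: {β, γ} with total 2301.6.

{β, γ}, total 2301.6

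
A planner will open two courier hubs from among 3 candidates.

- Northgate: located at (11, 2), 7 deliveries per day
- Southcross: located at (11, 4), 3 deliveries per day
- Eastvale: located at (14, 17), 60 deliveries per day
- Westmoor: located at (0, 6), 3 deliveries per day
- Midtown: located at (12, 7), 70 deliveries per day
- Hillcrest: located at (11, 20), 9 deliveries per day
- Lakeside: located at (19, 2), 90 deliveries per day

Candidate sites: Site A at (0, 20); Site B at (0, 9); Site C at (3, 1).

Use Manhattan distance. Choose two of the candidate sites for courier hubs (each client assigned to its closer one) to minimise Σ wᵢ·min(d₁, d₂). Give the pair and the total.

Evaluate every pair (each demand assigned to the nearer of the two):
  {Site A, Site C}: total = 3819
  {Site B, Site C}: total = 4133
  {Site A, Site B}: total = 4622
Best pair: {Site A, Site C} with total 3819.

{Site A, Site C}, total 3819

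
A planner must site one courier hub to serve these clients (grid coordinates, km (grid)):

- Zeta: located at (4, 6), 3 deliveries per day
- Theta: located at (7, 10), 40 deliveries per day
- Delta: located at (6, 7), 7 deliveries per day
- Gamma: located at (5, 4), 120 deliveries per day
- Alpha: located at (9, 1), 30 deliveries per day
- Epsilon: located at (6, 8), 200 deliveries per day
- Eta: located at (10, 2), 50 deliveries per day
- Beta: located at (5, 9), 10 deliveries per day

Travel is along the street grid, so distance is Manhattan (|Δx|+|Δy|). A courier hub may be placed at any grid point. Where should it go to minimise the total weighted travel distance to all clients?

Manhattan distance separates: Σwᵢ(|x−xᵢ|+|y−yᵢ|) = Σwᵢ|x−xᵢ| + Σwᵢ|y−yᵢ|, so x and y are optimised independently as 1-D weighted medians.
Total weight W = 460; half = 230.
x-coordinate, sorted with cumulative weight:
  x=4 (Zeta, w=3) cum 3
  x=5 (Gamma, w=120) cum 123
  x=5 (Beta, w=10) cum 133
  x=6 (Delta, w=7) cum 140
  x=6 (Epsilon, w=200) cum 340  ← median
  x=7 (Theta, w=40) cum 380
  x=9 (Alpha, w=30) cum 410
  x=10 (Eta, w=50) cum 460
⇒ x* = 6
y-coordinate, sorted with cumulative weight:
  y=1 (Alpha, w=30) cum 30
  y=2 (Eta, w=50) cum 80
  y=4 (Gamma, w=120) cum 200
  y=6 (Zeta, w=3) cum 203
  y=7 (Delta, w=7) cum 210
  y=8 (Epsilon, w=200) cum 410  ← median
  y=9 (Beta, w=10) cum 420
  y=10 (Theta, w=40) cum 460
⇒ y* = 8

(6, 8)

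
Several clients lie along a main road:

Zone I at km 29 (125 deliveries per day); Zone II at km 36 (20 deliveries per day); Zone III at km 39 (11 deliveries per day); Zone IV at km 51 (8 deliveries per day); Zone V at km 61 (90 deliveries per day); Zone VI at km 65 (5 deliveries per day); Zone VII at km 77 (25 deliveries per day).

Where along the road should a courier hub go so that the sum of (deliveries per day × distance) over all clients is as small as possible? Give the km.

x = 36

For a sum of weighted absolute distances on a line, the optimum is the weighted median (not the mean). Total weight W = 284; half-weight = 142.
Sort by position and accumulate weight:
  km 29 (Zone I, w=125) → cum 125
  km 36 (Zone II, w=20) → cum 145  ≥ 142 → median here
  km 39 (Zone III, w=11) → cum 156
  km 51 (Zone IV, w=8) → cum 164
  km 61 (Zone V, w=90) → cum 254
  km 65 (Zone VI, w=5) → cum 259
  km 77 (Zone VII, w=25) → cum 284
Optimal location: km 36.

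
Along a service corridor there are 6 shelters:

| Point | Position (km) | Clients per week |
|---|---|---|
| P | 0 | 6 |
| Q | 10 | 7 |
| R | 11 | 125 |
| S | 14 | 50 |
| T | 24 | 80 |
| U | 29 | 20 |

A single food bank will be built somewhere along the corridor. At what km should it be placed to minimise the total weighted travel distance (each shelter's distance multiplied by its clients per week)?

For a sum of weighted absolute distances on a line, the optimum is the weighted median (not the mean). Total weight W = 288; half-weight = 144.
Sort by position and accumulate weight:
  km 0 (P, w=6) → cum 6
  km 10 (Q, w=7) → cum 13
  km 11 (R, w=125) → cum 138
  km 14 (S, w=50) → cum 188  ≥ 144 → median here
  km 24 (T, w=80) → cum 268
  km 29 (U, w=20) → cum 288
Optimal location: km 14.

x = 14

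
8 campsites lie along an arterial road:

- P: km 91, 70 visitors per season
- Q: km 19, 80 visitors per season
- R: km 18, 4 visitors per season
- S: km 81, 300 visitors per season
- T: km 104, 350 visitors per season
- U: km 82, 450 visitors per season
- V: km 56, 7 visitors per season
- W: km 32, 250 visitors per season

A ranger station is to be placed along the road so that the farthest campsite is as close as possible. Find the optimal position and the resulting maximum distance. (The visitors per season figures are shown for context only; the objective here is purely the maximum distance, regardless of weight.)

The 1-center on a line is the midpoint of the two extreme points: leftmost at 18, rightmost at 104.
Optimal location = (18 + 104)/2 = 61; maximum distance = (104 − 18)/2 = 43.

location 61, max distance 43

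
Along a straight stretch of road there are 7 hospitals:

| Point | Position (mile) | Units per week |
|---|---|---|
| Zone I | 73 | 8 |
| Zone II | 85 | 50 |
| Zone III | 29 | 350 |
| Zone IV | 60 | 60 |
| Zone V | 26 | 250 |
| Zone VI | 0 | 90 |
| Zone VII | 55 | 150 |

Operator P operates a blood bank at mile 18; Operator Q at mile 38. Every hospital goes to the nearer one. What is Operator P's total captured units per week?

The indifferent point is the midpoint (18+38)/2 = 28; hospitals left of it (closer to Operator P at 18) go to Operator P, those right go to Operator Q.
  Zone VI at 0 (w=90) → Operator P
  Zone V at 26 (w=250) → Operator P
  Zone III at 29 (w=350) → Operator Q
  Zone VII at 55 (w=150) → Operator Q
  Zone IV at 60 (w=60) → Operator Q
  Zone I at 73 (w=8) → Operator Q
  Zone II at 85 (w=50) → Operator Q
Operator P captures 340; Operator Q captures 618.

340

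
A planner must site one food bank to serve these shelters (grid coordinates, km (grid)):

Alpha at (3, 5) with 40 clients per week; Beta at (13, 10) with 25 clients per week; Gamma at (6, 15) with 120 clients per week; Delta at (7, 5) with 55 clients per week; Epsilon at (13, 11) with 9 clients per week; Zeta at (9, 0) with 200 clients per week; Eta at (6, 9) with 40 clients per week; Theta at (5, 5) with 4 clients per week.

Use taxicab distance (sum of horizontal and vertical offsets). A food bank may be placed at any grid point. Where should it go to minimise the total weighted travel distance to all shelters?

Manhattan distance separates: Σwᵢ(|x−xᵢ|+|y−yᵢ|) = Σwᵢ|x−xᵢ| + Σwᵢ|y−yᵢ|, so x and y are optimised independently as 1-D weighted medians.
Total weight W = 493; half = 246.5.
x-coordinate, sorted with cumulative weight:
  x=3 (Alpha, w=40) cum 40
  x=5 (Theta, w=4) cum 44
  x=6 (Gamma, w=120) cum 164
  x=6 (Eta, w=40) cum 204
  x=7 (Delta, w=55) cum 259  ← median
  x=9 (Zeta, w=200) cum 459
  x=13 (Beta, w=25) cum 484
  x=13 (Epsilon, w=9) cum 493
⇒ x* = 7
y-coordinate, sorted with cumulative weight:
  y=0 (Zeta, w=200) cum 200
  y=5 (Alpha, w=40) cum 240
  y=5 (Delta, w=55) cum 295  ← median
  y=5 (Theta, w=4) cum 299
  y=9 (Eta, w=40) cum 339
  y=10 (Beta, w=25) cum 364
  y=11 (Epsilon, w=9) cum 373
  y=15 (Gamma, w=120) cum 493
⇒ y* = 5

(7, 5)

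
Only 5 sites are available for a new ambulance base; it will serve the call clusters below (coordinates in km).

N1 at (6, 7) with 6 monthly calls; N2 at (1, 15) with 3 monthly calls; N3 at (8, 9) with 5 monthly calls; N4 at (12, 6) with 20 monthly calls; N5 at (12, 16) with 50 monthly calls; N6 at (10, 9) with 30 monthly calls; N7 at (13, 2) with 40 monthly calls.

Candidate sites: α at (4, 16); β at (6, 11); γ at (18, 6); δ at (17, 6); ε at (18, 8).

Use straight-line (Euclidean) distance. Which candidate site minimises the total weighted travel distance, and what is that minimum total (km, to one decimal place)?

β, total 1194.3 km

Total weighted distance at each candidate:
  α (4, 16): total = 1703.6
  β (6, 11): total = 1194.3
  γ (18, 6): total = 1397.7
  δ (17, 6): total = 1282.5
  ε (18, 8): total = 1358.4
Minimum is at β with total 1194.3 km.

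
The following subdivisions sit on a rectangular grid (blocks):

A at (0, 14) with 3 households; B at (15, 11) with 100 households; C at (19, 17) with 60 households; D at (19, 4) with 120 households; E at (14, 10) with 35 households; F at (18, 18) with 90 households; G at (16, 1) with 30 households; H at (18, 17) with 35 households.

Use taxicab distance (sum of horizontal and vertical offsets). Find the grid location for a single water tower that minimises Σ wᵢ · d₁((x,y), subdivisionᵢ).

Manhattan distance separates: Σwᵢ(|x−xᵢ|+|y−yᵢ|) = Σwᵢ|x−xᵢ| + Σwᵢ|y−yᵢ|, so x and y are optimised independently as 1-D weighted medians.
Total weight W = 473; half = 236.5.
x-coordinate, sorted with cumulative weight:
  x=0 (A, w=3) cum 3
  x=14 (E, w=35) cum 38
  x=15 (B, w=100) cum 138
  x=16 (G, w=30) cum 168
  x=18 (F, w=90) cum 258  ← median
  x=18 (H, w=35) cum 293
  x=19 (C, w=60) cum 353
  x=19 (D, w=120) cum 473
⇒ x* = 18
y-coordinate, sorted with cumulative weight:
  y=1 (G, w=30) cum 30
  y=4 (D, w=120) cum 150
  y=10 (E, w=35) cum 185
  y=11 (B, w=100) cum 285  ← median
  y=14 (A, w=3) cum 288
  y=17 (C, w=60) cum 348
  y=17 (H, w=35) cum 383
  y=18 (F, w=90) cum 473
⇒ y* = 11

(18, 11)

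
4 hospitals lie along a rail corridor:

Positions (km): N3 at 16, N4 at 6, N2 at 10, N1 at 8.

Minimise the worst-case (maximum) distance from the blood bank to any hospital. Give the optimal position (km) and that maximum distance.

The 1-center on a line is the midpoint of the two extreme points: leftmost at 6, rightmost at 16.
Optimal location = (6 + 16)/2 = 11; maximum distance = (16 − 6)/2 = 5.

location 11, max distance 5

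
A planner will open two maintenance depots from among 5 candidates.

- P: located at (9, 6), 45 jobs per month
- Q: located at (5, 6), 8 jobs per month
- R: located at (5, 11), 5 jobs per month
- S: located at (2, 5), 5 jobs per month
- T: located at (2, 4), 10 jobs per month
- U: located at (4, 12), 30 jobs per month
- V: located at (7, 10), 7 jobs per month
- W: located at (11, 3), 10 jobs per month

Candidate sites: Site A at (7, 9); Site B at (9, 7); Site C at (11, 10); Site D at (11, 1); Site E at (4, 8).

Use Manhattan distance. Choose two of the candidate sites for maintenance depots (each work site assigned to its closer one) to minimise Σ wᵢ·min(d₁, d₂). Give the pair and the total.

Evaluate every pair (each demand assigned to the nearer of the two):
  {Site B, Site E}: total = 389
  {Site A, Site B}: total = 497
  {Site A, Site E}: total = 581
  {Site C, Site E}: total = 617
  {Site D, Site E}: total = 619
  {Site B, Site C}: total = 623
  {Site B, Site D}: total = 625
  {Site A, Site D}: total = 637
  {Site A, Site C}: total = 687
  {Site C, Site D}: total = 888
Best pair: {Site B, Site E} with total 389.

{Site B, Site E}, total 389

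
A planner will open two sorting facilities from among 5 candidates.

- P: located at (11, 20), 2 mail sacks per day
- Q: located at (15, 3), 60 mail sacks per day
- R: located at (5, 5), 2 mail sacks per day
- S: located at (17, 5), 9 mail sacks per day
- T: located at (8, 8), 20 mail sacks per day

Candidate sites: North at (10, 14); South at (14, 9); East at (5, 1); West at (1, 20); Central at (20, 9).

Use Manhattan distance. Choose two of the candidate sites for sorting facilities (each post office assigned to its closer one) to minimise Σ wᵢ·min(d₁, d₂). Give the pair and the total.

{South, East}, total 659

Evaluate every pair (each demand assigned to the nearer of the two):
  {South, East}: total = 659
  {North, South}: total = 663
  {South, West}: total = 669
  {South, Central}: total = 677
  {North, Central}: total = 925
  {East, Central}: total = 971
  {West, Central}: total = 1041
  {North, East}: total = 1046
  {East, West}: total = 1092
  {North, West}: total = 1306
Best pair: {South, East} with total 659.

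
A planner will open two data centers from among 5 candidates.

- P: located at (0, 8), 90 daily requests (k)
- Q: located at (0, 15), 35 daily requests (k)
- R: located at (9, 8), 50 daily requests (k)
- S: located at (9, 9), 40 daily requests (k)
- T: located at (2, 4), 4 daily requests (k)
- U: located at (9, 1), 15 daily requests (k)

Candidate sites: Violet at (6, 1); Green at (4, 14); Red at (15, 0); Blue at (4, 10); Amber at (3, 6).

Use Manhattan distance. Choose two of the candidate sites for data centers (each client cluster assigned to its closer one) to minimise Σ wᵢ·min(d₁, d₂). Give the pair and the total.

{Violet, Blue}, total 1518

Evaluate every pair (each demand assigned to the nearer of the two):
  {Violet, Blue}: total = 1518
  {Blue, Amber}: total = 1532
  {Green, Blue}: total = 1547
  {Green, Amber}: total = 1562
  {Red, Blue}: total = 1582
  {Violet, Amber}: total = 1687
  {Red, Amber}: total = 1747
  {Violet, Green}: total = 2048
  {Green, Red}: total = 2178
  {Violet, Red}: total = 2883
Best pair: {Violet, Blue} with total 1518.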